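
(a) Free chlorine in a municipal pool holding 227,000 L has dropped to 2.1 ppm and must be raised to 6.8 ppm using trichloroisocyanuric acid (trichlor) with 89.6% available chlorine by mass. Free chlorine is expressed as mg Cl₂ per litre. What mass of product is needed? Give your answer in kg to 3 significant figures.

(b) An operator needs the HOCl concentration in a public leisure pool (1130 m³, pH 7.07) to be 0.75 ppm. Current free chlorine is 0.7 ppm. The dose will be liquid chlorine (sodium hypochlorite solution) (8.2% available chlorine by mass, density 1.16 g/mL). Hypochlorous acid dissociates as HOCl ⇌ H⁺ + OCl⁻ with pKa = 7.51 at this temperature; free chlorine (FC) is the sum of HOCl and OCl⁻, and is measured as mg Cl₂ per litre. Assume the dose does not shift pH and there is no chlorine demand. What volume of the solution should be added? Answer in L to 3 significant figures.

(a) Chlorine deficit: 6.8 − 2.1 = 4.7 ppm = 4.7 mg/L as Cl₂.
(a) Cl₂ equivalent needed: 4.7 mg/L × 227,000 L = 1,067,000 mg = 1067 g.
(a) Product at 89.6% available chlorine: 1067 / 0.896 = 1191 g.

(b) Volume: 1130 m³ = 1,130,000 L.
(b) [OCl⁻]/[HOCl] = 10^(pH − pKa) = 10^(7.07 − 7.51) = 0.3631; fraction as HOCl = 1/(1 + 0.3631) = 0.7336.
(b) Free chlorine required for 0.75 ppm HOCl: 0.75 / 0.7336 = 1.022 ppm.
(b) FC to add: 1.022 − 0.7 = 0.3223 mg/L as Cl₂.
(b) Cl₂ equivalent: 0.3223 mg/L × 1,130,000 L = 364.2 g.
(b) Product at 8.2% available Cl: 364.2 / 0.082 = 4442 g.
(b) Volume: 4442 g ÷ 1.16 g/mL = 3829 mL.

(a) 1.19 kg; (b) 3.83 L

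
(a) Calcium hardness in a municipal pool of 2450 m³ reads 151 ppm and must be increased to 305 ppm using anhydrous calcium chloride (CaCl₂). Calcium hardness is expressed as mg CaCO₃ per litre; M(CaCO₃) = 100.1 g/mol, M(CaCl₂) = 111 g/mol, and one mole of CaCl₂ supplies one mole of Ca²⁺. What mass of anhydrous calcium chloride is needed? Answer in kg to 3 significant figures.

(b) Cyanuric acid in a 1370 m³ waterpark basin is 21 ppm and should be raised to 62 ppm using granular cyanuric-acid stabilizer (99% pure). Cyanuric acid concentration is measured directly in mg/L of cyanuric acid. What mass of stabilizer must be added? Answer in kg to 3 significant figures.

(a) Volume: 2450 m³ = 2,450,000 L.
(a) Hardness to add: (305 − 151) = 154 mg/L as CaCO₃ × 2,450,000 L = 377,300 g as CaCO₃.
(a) Moles of Ca²⁺ (1 mol Ca²⁺ ≡ 1 mol CaCO₃): 377,300 / 100.1 g/mol = 3769 mol.
(a) Mass of CaCl₂: 3769 × 111 = 418,400 g.

(b) Volume: 1370 m³ = 1,370,000 L.
(b) CYA to add: (62 − 21) = 41 mg/L × 1,370,000 L = 56,170 g cyanuric acid.
(b) At 99% purity: 56,170 / 0.99 = 56,740 g product.

(a) 418 kg; (b) 56.7 kg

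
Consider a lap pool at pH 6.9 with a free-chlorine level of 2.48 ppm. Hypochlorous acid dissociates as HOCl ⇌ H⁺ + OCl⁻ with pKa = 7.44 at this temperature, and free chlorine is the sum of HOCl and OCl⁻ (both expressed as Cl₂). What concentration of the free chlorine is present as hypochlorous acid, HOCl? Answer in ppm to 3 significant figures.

1.92 ppm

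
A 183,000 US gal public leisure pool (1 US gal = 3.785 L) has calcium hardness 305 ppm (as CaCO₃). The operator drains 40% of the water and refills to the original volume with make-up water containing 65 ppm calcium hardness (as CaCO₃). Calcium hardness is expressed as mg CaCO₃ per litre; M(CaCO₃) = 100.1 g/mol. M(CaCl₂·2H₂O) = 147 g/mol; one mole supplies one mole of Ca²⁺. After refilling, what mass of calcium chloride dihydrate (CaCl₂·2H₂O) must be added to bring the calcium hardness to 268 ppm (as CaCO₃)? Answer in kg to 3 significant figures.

Volume: 183,000 US gal × 3.785 L/gal = 692,655 L.
After draining 40% and refilling: 305 × 0.60 + 65 × 0.40 = 209 ppm.
Deficit to target: 268 − 209 = 59 mg/L.
As CaCO₃: 59 mg/L × 692,655 L = 40,870 g; ÷ 100.1 = 408.3 mol Ca²⁺.
Mass: 408.3 × 147 = 60,010 g.

60.0 kg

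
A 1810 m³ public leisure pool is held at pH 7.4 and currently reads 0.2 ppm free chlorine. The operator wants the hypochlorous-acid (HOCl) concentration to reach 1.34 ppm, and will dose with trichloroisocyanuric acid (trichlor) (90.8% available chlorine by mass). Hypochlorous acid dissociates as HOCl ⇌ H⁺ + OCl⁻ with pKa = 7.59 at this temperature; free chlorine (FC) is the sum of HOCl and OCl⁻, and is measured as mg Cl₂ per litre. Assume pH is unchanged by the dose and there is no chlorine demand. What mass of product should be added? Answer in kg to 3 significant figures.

4.00 kg

Volume: 1810 m³ = 1,810,000 L.
[OCl⁻]/[HOCl] = 10^(pH − pKa) = 10^(7.4 − 7.59) = 0.6457; fraction as HOCl = 1/(1 + 0.6457) = 0.6077.
Free chlorine required for 1.34 ppm HOCl: 1.34 / 0.6077 = 2.205 ppm.
FC to add: 2.205 − 0.2 = 2.005 mg/L as Cl₂.
Cl₂ equivalent: 2.005 mg/L × 1,810,000 L = 3629 g.
Product at 90.8% available Cl: 3629 / 0.908 = 3997 g.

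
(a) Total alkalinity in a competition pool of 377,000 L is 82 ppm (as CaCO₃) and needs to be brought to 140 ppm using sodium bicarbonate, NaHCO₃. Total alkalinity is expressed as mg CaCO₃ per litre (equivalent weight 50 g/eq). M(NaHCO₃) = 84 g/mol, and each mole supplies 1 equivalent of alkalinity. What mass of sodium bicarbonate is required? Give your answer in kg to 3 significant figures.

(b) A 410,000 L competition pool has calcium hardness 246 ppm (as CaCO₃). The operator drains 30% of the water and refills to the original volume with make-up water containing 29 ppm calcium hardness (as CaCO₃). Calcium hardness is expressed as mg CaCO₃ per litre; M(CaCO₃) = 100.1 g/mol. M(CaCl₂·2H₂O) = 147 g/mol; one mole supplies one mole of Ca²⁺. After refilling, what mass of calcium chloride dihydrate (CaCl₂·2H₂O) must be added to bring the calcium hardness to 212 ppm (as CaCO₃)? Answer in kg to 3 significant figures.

(a) 36.7 kg; (b) 18.7 kg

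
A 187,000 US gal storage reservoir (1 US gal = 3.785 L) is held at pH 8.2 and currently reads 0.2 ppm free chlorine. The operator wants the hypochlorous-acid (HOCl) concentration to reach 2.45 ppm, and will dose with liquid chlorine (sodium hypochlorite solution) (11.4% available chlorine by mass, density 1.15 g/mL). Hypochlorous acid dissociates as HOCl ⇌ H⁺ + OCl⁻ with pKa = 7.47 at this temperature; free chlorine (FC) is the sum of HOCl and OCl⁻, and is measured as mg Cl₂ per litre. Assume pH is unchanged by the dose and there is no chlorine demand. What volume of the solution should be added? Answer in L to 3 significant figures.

83.2 L

Volume: 187,000 US gal × 3.785 L/gal = 707,795 L.
[OCl⁻]/[HOCl] = 10^(pH − pKa) = 10^(8.2 − 7.47) = 5.37; fraction as HOCl = 1/(1 + 5.37) = 0.157.
Free chlorine required for 2.45 ppm HOCl: 2.45 / 0.157 = 15.61 ppm.
FC to add: 15.61 − 0.2 = 15.41 mg/L as Cl₂.
Cl₂ equivalent: 15.41 mg/L × 707,795 L = 10,910 g.
Product at 11.4% available Cl: 10,910 / 0.114 = 95,660 g.
Volume: 95,660 g ÷ 1.15 g/mL = 83,180 mL.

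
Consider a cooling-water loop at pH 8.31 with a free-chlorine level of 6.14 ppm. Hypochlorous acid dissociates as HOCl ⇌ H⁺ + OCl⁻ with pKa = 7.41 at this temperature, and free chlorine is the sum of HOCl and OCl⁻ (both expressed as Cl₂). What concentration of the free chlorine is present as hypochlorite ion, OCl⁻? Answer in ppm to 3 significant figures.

5.45 ppm

[OCl⁻]/[HOCl] = 10^(pH − pKa) = 10^(8.31 − 7.41) = 10^0.90 = 7.943.
Fraction as HOCl = 1 / (1 + 7.943) = 0.1118.
OCl⁻ = (1 − 0.1118) × 6.14 ppm = 5.453 ppm.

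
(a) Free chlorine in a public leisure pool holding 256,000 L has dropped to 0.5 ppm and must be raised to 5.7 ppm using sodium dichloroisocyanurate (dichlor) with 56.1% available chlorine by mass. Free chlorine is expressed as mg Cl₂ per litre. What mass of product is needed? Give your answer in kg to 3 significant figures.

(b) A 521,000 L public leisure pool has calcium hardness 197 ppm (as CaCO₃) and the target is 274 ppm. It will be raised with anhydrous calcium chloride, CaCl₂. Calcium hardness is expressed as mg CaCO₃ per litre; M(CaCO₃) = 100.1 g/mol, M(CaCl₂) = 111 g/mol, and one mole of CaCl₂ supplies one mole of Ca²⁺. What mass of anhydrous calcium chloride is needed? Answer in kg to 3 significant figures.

(a) 2.37 kg; (b) 44.5 kg

(a) Chlorine deficit: 5.7 − 0.5 = 5.2 ppm = 5.2 mg/L as Cl₂.
(a) Cl₂ equivalent needed: 5.2 mg/L × 256,000 L = 1,331,000 mg = 1331 g.
(a) Product at 56.1% available chlorine: 1331 / 0.561 = 2373 g.

(b) Hardness to add: (274 − 197) = 77 mg/L as CaCO₃ × 521,000 L = 40,120 g as CaCO₃.
(b) Moles of Ca²⁺ (1 mol Ca²⁺ ≡ 1 mol CaCO₃): 40,120 / 100.1 g/mol = 400.8 mol.
(b) Mass of CaCl₂: 400.8 × 111 = 44,490 g.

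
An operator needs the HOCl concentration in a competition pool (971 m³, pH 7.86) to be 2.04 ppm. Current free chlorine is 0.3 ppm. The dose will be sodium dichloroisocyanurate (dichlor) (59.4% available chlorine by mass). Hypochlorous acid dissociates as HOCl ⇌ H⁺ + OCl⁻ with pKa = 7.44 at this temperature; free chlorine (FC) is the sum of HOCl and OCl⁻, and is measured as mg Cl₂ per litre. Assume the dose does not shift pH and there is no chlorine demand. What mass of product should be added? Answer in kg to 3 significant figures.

11.6 kg

Volume: 971 m³ = 971,000 L.
[OCl⁻]/[HOCl] = 10^(pH − pKa) = 10^(7.86 − 7.44) = 2.63; fraction as HOCl = 1/(1 + 2.63) = 0.2755.
Free chlorine required for 2.04 ppm HOCl: 2.04 / 0.2755 = 7.406 ppm.
FC to add: 7.406 − 0.3 = 7.106 mg/L as Cl₂.
Cl₂ equivalent: 7.106 mg/L × 971,000 L = 6900 g.
Product at 59.4% available Cl: 6900 / 0.594 = 11,620 g.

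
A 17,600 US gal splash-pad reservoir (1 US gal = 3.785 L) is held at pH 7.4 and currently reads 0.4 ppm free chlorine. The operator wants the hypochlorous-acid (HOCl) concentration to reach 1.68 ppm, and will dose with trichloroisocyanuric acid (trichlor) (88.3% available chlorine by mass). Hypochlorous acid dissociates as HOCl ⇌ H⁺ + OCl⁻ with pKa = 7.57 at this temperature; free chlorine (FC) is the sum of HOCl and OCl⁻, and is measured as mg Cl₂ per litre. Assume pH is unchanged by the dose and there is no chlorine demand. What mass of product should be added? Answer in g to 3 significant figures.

182 g

Volume: 17,600 US gal × 3.785 L/gal = 66,616 L.
[OCl⁻]/[HOCl] = 10^(pH − pKa) = 10^(7.4 − 7.57) = 0.6761; fraction as HOCl = 1/(1 + 0.6761) = 0.5966.
Free chlorine required for 1.68 ppm HOCl: 1.68 / 0.5966 = 2.816 ppm.
FC to add: 2.816 − 0.4 = 2.416 mg/L as Cl₂.
Cl₂ equivalent: 2.416 mg/L × 66,616 L = 160.9 g.
Product at 88.3% available Cl: 160.9 / 0.883 = 182.3 g.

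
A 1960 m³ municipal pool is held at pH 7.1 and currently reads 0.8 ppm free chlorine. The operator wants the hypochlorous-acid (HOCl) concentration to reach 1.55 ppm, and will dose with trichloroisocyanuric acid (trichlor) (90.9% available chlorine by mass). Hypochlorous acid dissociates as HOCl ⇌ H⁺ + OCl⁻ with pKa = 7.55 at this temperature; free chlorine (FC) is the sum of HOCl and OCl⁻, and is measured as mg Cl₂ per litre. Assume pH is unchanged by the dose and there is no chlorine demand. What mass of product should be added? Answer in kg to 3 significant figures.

Volume: 1960 m³ = 1,960,000 L.
[OCl⁻]/[HOCl] = 10^(pH − pKa) = 10^(7.1 − 7.55) = 0.3548; fraction as HOCl = 1/(1 + 0.3548) = 0.7381.
Free chlorine required for 1.55 ppm HOCl: 1.55 / 0.7381 = 2.1 ppm.
FC to add: 2.1 − 0.8 = 1.3 mg/L as Cl₂.
Cl₂ equivalent: 1.3 mg/L × 1,960,000 L = 2548 g.
Product at 90.9% available Cl: 2548 / 0.909 = 2803 g.

2.80 kg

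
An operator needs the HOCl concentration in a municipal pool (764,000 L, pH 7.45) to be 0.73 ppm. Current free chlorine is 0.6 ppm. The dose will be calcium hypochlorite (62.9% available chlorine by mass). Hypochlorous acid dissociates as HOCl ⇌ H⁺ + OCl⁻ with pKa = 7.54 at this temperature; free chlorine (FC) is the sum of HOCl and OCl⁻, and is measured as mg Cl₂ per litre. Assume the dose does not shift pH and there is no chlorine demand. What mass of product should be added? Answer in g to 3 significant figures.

879 g

[OCl⁻]/[HOCl] = 10^(pH − pKa) = 10^(7.45 − 7.54) = 0.8128; fraction as HOCl = 1/(1 + 0.8128) = 0.5516.
Free chlorine required for 0.73 ppm HOCl: 0.73 / 0.5516 = 1.323 ppm.
FC to add: 1.323 − 0.6 = 0.7234 mg/L as Cl₂.
Cl₂ equivalent: 0.7234 mg/L × 764,000 L = 552.7 g.
Product at 62.9% available Cl: 552.7 / 0.629 = 878.6 g.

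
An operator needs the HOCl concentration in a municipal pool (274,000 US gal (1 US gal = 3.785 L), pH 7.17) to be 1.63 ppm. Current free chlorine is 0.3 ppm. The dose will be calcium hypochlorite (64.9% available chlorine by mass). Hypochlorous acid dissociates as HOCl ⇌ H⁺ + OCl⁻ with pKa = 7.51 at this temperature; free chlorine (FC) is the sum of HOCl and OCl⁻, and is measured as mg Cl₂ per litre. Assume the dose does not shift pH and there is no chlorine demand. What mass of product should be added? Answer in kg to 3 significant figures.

Volume: 274,000 US gal × 3.785 L/gal = 1,037,090 L.
[OCl⁻]/[HOCl] = 10^(pH − pKa) = 10^(7.17 − 7.51) = 0.4571; fraction as HOCl = 1/(1 + 0.4571) = 0.6863.
Free chlorine required for 1.63 ppm HOCl: 1.63 / 0.6863 = 2.375 ppm.
FC to add: 2.375 − 0.3 = 2.075 mg/L as Cl₂.
Cl₂ equivalent: 2.075 mg/L × 1,037,090 L = 2152 g.
Product at 64.9% available Cl: 2152 / 0.649 = 3316 g.

3.32 kg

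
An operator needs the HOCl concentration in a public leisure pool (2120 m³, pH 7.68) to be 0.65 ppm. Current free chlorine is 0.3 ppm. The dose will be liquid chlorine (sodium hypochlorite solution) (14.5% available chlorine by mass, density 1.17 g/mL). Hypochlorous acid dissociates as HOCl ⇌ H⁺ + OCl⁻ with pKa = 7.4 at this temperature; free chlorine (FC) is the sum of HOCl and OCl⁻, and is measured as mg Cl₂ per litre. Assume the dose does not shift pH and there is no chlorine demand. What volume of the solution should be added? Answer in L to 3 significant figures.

19.9 L

Volume: 2120 m³ = 2,120,000 L.
[OCl⁻]/[HOCl] = 10^(pH − pKa) = 10^(7.68 − 7.4) = 1.905; fraction as HOCl = 1/(1 + 1.905) = 0.3442.
Free chlorine required for 0.65 ppm HOCl: 0.65 / 0.3442 = 1.889 ppm.
FC to add: 1.889 − 0.3 = 1.589 mg/L as Cl₂.
Cl₂ equivalent: 1.589 mg/L × 2,120,000 L = 3368 g.
Product at 14.5% available Cl: 3368 / 0.145 = 23,230 g.
Volume: 23,230 g ÷ 1.17 g/mL = 19,850 mL.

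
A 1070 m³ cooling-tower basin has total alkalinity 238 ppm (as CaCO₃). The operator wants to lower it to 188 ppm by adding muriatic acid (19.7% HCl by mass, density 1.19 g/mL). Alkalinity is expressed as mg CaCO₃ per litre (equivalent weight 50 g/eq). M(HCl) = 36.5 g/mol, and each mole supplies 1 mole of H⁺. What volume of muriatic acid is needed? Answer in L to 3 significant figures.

Volume: 1070 m³ = 1,070,000 L.
Alkalinity to neutralize: (238 − 188) = 50 mg/L as CaCO₃ × 1,070,000 L = 53,500 g as CaCO₃.
Equivalents of H⁺ required: 53,500 ÷ 50 g/eq = 1070 eq = 1070 mol HCl.
Mass of HCl: 1070 × 36.5 = 39,060 g.
Mass of 19.7% solution: 39,060 / 0.197 = 198,200 g.
Volume: 198,200 g ÷ 1.19 g/mL = 166,600 mL.

167 L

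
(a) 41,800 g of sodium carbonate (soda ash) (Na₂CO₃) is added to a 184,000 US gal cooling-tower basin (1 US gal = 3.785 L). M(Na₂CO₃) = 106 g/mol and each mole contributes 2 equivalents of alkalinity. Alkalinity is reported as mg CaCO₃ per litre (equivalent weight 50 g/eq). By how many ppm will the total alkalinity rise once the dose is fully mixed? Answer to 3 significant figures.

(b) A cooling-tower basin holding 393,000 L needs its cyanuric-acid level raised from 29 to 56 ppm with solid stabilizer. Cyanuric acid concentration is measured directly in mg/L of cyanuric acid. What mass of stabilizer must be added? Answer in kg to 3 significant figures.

(a) Volume: 184,000 US gal × 3.785 L/gal = 696,440 L.
(a) Moles of Na₂CO₃: 41,800 g ÷ 106 g/mol = 394.3 mol → 788.7 eq of alkalinity.
(a) As CaCO₃: 788.7 eq × 50 g/eq = 39,430 g.
(a) Rise: 39,430 g / 696,440 L × 1000 = 56.62 mg/L.

(b) CYA to add: (56 − 29) = 27 mg/L × 393,000 L = 10,610 g cyanuric acid.

(a) 56.6 ppm; (b) 10.6 kg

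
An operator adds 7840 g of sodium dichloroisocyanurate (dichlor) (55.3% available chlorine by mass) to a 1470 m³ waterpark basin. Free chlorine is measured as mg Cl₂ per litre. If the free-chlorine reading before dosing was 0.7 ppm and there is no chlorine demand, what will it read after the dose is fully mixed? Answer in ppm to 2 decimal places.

3.65 ppm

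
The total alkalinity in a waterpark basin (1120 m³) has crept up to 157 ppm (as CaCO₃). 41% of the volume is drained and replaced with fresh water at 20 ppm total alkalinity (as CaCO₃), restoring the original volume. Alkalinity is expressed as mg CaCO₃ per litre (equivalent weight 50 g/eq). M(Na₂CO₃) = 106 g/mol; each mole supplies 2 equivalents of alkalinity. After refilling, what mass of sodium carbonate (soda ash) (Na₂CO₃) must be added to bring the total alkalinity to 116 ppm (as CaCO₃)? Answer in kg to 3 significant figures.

18.0 kg

Volume: 1120 m³ = 1,120,000 L.
After draining 41% and refilling: 157 × 0.59 + 20 × 0.41 = 100.83 ppm.
Deficit to target: 116 − 100.83 = 15.17 mg/L.
As CaCO₃: 15.17 mg/L × 1,120,000 L = 16,990 g; ÷ 50 g/eq ÷ 2 = 169.9 mol Na₂CO₃.
Mass: 169.9 × 106 = 18,010 g.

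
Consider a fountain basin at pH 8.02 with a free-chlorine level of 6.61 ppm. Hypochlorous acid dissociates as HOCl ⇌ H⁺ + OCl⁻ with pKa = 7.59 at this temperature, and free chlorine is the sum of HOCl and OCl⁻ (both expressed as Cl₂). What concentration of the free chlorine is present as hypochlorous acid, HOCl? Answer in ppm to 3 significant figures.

1.79 ppm

[OCl⁻]/[HOCl] = 10^(pH − pKa) = 10^(8.02 − 7.59) = 10^0.43 = 2.692.
Fraction as HOCl = 1 / (1 + 2.692) = 0.2709.
HOCl = 0.2709 × 6.61 ppm = 1.791 ppm.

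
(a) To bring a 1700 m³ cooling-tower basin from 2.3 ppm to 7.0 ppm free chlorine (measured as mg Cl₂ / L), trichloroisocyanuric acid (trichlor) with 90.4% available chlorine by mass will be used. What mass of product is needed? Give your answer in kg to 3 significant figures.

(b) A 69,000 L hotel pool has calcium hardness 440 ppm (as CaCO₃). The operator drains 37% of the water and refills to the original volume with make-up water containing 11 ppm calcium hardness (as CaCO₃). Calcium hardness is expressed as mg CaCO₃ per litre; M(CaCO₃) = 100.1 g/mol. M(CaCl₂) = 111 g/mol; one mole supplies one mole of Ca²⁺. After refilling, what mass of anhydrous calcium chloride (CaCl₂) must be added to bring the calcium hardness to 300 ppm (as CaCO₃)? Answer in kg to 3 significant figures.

(a) 8.84 kg; (b) 1.43 kg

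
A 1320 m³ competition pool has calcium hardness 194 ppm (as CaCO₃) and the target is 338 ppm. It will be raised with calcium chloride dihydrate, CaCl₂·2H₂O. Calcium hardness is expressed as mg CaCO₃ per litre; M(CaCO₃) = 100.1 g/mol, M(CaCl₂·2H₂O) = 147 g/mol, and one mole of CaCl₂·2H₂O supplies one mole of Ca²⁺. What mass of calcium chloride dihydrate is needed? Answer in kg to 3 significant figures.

279 kg

Volume: 1320 m³ = 1,320,000 L.
Hardness to add: (338 − 194) = 144 mg/L as CaCO₃ × 1,320,000 L = 190,100 g as CaCO₃.
Moles of Ca²⁺ (1 mol Ca²⁺ ≡ 1 mol CaCO₃): 190,100 / 100.1 g/mol = 1899 mol.
Mass of CaCl₂·2H₂O: 1899 × 147 = 279,100 g.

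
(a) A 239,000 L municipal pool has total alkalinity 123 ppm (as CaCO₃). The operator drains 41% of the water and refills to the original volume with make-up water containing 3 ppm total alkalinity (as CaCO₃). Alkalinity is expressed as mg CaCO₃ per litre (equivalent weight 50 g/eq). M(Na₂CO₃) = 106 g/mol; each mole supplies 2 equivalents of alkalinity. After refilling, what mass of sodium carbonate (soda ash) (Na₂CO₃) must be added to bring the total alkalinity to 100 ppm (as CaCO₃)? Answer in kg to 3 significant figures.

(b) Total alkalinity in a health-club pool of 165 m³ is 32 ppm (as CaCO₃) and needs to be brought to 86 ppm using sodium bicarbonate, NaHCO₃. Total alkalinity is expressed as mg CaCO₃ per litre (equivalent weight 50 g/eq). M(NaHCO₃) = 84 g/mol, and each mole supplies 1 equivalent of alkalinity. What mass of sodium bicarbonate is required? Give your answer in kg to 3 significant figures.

(a) 6.64 kg; (b) 15.0 kg

(a) After draining 41% and refilling: 123 × 0.59 + 3 × 0.41 = 73.8 ppm.
(a) Deficit to target: 100 − 73.8 = 26.2 mg/L.
(a) As CaCO₃: 26.2 mg/L × 239,000 L = 6262 g; ÷ 50 g/eq ÷ 2 = 62.62 mol Na₂CO₃.
(a) Mass: 62.62 × 106 = 6638 g.

(b) Volume: 165 m³ = 165,000 L.
(b) Alkalinity to add: (86 − 32) = 54 mg/L as CaCO₃ × 165,000 L = 8910 g as CaCO₃.
(b) Equivalents: 8910 g ÷ 50 g/eq = 178.2 eq.
(b) NaHCO₃ supplies 1 eq per mole → 178.2 mol.
(b) Mass: 178.2 mol × 84 g/mol = 14,970 g.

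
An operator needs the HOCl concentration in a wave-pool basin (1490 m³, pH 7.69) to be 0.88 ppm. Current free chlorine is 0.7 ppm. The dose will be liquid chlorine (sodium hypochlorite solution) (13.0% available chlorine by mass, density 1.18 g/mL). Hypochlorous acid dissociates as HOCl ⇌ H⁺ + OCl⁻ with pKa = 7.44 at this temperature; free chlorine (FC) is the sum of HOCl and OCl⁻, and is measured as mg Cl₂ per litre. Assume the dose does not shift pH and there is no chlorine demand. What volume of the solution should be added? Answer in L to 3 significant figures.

Volume: 1490 m³ = 1,490,000 L.
[OCl⁻]/[HOCl] = 10^(pH − pKa) = 10^(7.69 − 7.44) = 1.778; fraction as HOCl = 1/(1 + 1.778) = 0.3599.
Free chlorine required for 0.88 ppm HOCl: 0.88 / 0.3599 = 2.445 ppm.
FC to add: 2.445 − 0.7 = 1.745 mg/L as Cl₂.
Cl₂ equivalent: 1.745 mg/L × 1,490,000 L = 2600 g.
Product at 13.0% available Cl: 2600 / 0.13 = 20,000 g.
Volume: 20,000 g ÷ 1.18 g/mL = 16,950 mL.

16.9 L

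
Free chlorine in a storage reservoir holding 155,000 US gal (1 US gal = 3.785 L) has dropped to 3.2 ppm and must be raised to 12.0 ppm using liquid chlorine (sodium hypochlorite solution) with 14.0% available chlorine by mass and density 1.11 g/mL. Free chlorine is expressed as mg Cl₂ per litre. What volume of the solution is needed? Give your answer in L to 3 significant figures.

Volume: 155,000 US gal × 3.785 L/gal = 586,675 L.
Chlorine deficit: 12.0 − 3.2 = 8.8 ppm = 8.8 mg/L as Cl₂.
Cl₂ equivalent needed: 8.8 mg/L × 586,675 L = 5,163,000 mg = 5163 g.
Product at 14.0% available chlorine: 5163 / 0.14 = 36,880 g.
Volume at density 1.11 g/mL: 36,880 g ÷ 1.11 g/mL = 33,220 mL.

33.2 L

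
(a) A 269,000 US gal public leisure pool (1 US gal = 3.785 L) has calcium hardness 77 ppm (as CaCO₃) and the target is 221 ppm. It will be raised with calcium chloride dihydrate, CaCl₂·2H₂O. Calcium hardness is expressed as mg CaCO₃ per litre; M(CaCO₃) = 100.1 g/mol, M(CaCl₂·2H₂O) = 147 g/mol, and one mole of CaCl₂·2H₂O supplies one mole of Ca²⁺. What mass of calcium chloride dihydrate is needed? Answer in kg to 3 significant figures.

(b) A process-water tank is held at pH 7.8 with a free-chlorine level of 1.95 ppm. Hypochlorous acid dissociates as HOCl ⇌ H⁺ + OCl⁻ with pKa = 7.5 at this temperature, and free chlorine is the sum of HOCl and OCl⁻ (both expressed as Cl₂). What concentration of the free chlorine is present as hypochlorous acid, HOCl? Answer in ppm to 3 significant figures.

(a) 215 kg; (b) 0.651 ppm

(a) Volume: 269,000 US gal × 3.785 L/gal = 1,018,165 L.
(a) Hardness to add: (221 − 77) = 144 mg/L as CaCO₃ × 1,018,165 L = 146,600 g as CaCO₃.
(a) Moles of Ca²⁺ (1 mol Ca²⁺ ≡ 1 mol CaCO₃): 146,600 / 100.1 g/mol = 1465 mol.
(a) Mass of CaCl₂·2H₂O: 1465 × 147 = 215,300 g.

(b) [OCl⁻]/[HOCl] = 10^(pH − pKa) = 10^(7.8 − 7.5) = 10^0.30 = 1.995.
(b) Fraction as HOCl = 1 / (1 + 1.995) = 0.3339.
(b) HOCl = 0.3339 × 1.95 ppm = 0.651 ppm.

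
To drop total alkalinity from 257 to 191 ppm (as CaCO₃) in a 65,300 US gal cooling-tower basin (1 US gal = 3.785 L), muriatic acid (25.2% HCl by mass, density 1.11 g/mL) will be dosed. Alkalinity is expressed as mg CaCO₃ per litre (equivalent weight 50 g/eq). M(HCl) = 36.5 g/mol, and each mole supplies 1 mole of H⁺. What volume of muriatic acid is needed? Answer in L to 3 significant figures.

42.6 L

Volume: 65,300 US gal × 3.785 L/gal = 247,160 L.
Alkalinity to neutralize: (257 − 191) = 66 mg/L as CaCO₃ × 247,160 L = 16,310 g as CaCO₃.
Equivalents of H⁺ required: 16,310 ÷ 50 g/eq = 326.3 eq = 326.3 mol HCl.
Mass of HCl: 326.3 × 36.5 = 11,910 g.
Mass of 25.2% solution: 11,910 / 0.252 = 47,250 g.
Volume: 47,250 g ÷ 1.11 g/mL = 42,570 mL.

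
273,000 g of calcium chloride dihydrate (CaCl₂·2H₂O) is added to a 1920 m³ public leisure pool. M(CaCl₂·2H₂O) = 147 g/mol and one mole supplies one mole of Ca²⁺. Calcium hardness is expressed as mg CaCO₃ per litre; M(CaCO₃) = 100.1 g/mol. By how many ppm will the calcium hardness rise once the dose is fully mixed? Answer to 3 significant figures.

96.8 ppm

Volume: 1920 m³ = 1,920,000 L.
Moles of Ca²⁺: 273,000 g ÷ 147 g/mol = 1857 mol.
As CaCO₃: 1857 mol × 100.1 g/mol = 185,900 g.
Rise: 185,900 g / 1,920,000 L × 1000 = 96.82 mg/L.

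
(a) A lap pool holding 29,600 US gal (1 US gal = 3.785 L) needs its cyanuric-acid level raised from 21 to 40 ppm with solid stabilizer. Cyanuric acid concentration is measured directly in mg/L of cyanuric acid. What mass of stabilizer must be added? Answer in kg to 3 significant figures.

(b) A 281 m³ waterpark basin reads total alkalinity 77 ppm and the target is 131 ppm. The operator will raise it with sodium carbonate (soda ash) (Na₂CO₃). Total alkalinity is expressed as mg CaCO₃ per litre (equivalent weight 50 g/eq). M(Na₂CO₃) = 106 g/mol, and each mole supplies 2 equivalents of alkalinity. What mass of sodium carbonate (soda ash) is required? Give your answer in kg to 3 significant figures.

(a) Volume: 29,600 US gal × 3.785 L/gal = 112,036 L.
(a) CYA to add: (40 − 21) = 19 mg/L × 112,036 L = 2129 g cyanuric acid.

(b) Volume: 281 m³ = 281,000 L.
(b) Alkalinity to add: (131 − 77) = 54 mg/L as CaCO₃ × 281,000 L = 15,170 g as CaCO₃.
(b) Equivalents: 15,170 g ÷ 50 g/eq = 303.5 eq.
(b) Each mole of Na₂CO₃ supplies 2 eq, so 303.5 / 2 = 151.7 mol.
(b) Mass: 151.7 mol × 106 g/mol = 16,080 g.

(a) 2.13 kg; (b) 16.1 kg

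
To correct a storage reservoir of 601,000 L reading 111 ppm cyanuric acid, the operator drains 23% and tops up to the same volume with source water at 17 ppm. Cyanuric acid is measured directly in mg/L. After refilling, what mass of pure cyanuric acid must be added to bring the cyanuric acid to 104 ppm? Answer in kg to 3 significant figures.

After draining 23% and refilling: 111 × 0.77 + 17 × 0.23 = 89.38 ppm.
Deficit to target: 104 − 89.38 = 14.62 mg/L.
Mass: 14.62 mg/L × 601,000 L = 8787 g cyanuric acid.

8.79 kg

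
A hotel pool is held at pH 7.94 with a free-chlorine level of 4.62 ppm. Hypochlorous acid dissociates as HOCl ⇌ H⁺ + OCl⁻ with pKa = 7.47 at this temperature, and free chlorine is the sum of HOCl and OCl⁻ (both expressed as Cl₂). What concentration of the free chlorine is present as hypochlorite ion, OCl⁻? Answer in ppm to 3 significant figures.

3.45 ppm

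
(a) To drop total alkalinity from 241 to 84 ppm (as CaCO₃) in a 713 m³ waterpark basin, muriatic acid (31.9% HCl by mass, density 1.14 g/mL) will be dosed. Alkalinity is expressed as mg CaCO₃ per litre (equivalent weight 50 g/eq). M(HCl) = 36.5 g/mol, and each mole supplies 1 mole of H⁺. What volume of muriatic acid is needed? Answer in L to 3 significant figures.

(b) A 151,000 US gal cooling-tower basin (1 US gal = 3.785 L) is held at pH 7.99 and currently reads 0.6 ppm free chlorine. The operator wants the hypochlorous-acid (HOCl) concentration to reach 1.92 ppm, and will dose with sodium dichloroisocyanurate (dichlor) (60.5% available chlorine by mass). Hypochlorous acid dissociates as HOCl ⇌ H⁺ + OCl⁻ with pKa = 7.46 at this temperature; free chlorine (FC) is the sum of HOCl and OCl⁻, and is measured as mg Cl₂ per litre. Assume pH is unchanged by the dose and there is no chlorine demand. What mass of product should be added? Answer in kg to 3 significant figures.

(a) 225 L; (b) 7.39 kg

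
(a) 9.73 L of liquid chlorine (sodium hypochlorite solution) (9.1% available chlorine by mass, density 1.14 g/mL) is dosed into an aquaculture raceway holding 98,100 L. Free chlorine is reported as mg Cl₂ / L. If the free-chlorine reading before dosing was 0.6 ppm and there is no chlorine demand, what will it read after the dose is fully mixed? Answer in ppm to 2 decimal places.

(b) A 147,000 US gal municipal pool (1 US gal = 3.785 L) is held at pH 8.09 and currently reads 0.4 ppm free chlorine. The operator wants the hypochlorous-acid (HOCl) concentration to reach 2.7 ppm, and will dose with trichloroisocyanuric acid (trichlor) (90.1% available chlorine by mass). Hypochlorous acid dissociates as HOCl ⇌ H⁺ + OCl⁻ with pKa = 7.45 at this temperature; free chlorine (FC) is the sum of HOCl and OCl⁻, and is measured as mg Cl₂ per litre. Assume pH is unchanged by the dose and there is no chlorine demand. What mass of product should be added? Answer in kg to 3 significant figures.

(a) Mass of solution: 9.73 L × 1000 mL/L × 1.14 g/mL = 11,090 g.
(a) Available chlorine delivered: 11,090 g × 0.091 = 1009 g as Cl₂.
(a) Concentration rise: 1009 g / 98,100 L = 10.29 mg/L = 10.29 ppm.
(a) Final FC: 0.6 + 10.29 = 10.89 ppm.

(b) Volume: 147,000 US gal × 3.785 L/gal = 556,395 L.
(b) [OCl⁻]/[HOCl] = 10^(pH − pKa) = 10^(8.09 − 7.45) = 4.365; fraction as HOCl = 1/(1 + 4.365) = 0.1864.
(b) Free chlorine required for 2.7 ppm HOCl: 2.7 / 0.1864 = 14.49 ppm.
(b) FC to add: 14.49 − 0.4 = 14.09 mg/L as Cl₂.
(b) Cl₂ equivalent: 14.09 mg/L × 556,395 L = 7837 g.
(b) Product at 90.1% available Cl: 7837 / 0.901 = 8698 g.

(a) 10.89 ppm; (b) 8.70 kg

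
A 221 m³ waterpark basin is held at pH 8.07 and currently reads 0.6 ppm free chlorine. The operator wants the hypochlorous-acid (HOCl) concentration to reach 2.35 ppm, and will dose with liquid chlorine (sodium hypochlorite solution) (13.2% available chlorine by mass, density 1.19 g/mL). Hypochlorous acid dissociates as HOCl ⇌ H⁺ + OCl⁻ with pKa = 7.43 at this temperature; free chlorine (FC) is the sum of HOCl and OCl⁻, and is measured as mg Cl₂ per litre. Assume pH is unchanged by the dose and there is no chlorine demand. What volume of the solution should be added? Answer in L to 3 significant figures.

16.9 L

Volume: 221 m³ = 221,000 L.
[OCl⁻]/[HOCl] = 10^(pH − pKa) = 10^(8.07 − 7.43) = 4.365; fraction as HOCl = 1/(1 + 4.365) = 0.1864.
Free chlorine required for 2.35 ppm HOCl: 2.35 / 0.1864 = 12.61 ppm.
FC to add: 12.61 − 0.6 = 12.01 mg/L as Cl₂.
Cl₂ equivalent: 12.01 mg/L × 221,000 L = 2654 g.
Product at 13.2% available Cl: 2654 / 0.132 = 20,100 g.
Volume: 20,100 g ÷ 1.19 g/mL = 16,890 mL.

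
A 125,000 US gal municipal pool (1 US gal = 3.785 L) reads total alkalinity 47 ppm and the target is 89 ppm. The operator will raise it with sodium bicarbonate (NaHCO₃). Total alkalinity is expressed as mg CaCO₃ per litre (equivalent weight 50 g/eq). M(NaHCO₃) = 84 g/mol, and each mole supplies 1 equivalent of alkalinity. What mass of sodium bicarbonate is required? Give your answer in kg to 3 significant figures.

33.4 kg

Volume: 125,000 US gal × 3.785 L/gal = 473,125 L.
Alkalinity to add: (89 − 47) = 42 mg/L as CaCO₃ × 473,125 L = 19,870 g as CaCO₃.
Equivalents: 19,870 g ÷ 50 g/eq = 397.4 eq.
NaHCO₃ supplies 1 eq per mole → 397.4 mol.
Mass: 397.4 mol × 84 g/mol = 33,380 g.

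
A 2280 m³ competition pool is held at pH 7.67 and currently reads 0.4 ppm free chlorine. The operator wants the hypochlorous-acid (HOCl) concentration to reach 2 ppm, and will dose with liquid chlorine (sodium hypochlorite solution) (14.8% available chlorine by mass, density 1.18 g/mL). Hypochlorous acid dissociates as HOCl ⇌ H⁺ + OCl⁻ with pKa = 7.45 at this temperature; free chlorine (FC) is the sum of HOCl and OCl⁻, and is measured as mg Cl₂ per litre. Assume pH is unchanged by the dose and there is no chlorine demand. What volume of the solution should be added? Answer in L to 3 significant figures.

64.2 L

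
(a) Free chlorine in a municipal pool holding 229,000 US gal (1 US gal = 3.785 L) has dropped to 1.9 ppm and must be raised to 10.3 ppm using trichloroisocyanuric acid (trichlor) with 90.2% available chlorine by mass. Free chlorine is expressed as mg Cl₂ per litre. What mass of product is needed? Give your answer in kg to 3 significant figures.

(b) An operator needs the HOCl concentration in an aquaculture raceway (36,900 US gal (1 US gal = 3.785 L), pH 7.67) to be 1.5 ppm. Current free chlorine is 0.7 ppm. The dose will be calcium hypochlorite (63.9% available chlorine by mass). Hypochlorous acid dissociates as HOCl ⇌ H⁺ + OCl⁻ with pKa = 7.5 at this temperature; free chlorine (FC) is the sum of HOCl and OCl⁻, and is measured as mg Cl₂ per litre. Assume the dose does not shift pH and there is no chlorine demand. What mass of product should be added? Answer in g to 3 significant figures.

(a) Volume: 229,000 US gal × 3.785 L/gal = 866,765 L.
(a) Chlorine deficit: 10.3 − 1.9 = 8.4 ppm = 8.4 mg/L as Cl₂.
(a) Cl₂ equivalent needed: 8.4 mg/L × 866,765 L = 7,281,000 mg = 7281 g.
(a) Product at 90.2% available chlorine: 7281 / 0.902 = 8072 g.

(b) Volume: 36,900 US gal × 3.785 L/gal = 139,666 L.
(b) [OCl⁻]/[HOCl] = 10^(pH − pKa) = 10^(7.67 − 7.5) = 1.479; fraction as HOCl = 1/(1 + 1.479) = 0.4034.
(b) Free chlorine required for 1.5 ppm HOCl: 1.5 / 0.4034 = 3.719 ppm.
(b) FC to add: 3.719 − 0.7 = 3.019 mg/L as Cl₂.
(b) Cl₂ equivalent: 3.019 mg/L × 139,666 L = 421.6 g.
(b) Product at 63.9% available Cl: 421.6 / 0.639 = 659.8 g.

(a) 8.07 kg; (b) 660 g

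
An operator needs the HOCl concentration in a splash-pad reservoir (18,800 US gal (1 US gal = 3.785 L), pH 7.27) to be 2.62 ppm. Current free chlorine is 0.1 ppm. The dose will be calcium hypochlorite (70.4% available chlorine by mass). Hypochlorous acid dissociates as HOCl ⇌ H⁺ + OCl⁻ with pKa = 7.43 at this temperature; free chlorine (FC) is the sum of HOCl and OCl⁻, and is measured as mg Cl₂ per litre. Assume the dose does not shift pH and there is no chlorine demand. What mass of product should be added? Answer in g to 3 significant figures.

438 g

Volume: 18,800 US gal × 3.785 L/gal = 71,158 L.
[OCl⁻]/[HOCl] = 10^(pH − pKa) = 10^(7.27 − 7.43) = 0.6918; fraction as HOCl = 1/(1 + 0.6918) = 0.5911.
Free chlorine required for 2.62 ppm HOCl: 2.62 / 0.5911 = 4.433 ppm.
FC to add: 4.433 − 0.1 = 4.333 mg/L as Cl₂.
Cl₂ equivalent: 4.333 mg/L × 71,158 L = 308.3 g.
Product at 70.4% available Cl: 308.3 / 0.704 = 437.9 g.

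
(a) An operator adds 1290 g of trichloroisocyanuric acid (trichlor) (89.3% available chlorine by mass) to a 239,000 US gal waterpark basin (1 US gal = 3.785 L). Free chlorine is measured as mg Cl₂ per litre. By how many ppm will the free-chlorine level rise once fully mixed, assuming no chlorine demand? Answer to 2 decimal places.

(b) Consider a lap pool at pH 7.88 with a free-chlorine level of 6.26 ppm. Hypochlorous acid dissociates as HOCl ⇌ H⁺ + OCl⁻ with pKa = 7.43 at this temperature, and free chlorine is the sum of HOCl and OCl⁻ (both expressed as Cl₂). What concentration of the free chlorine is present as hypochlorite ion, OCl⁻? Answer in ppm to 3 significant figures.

(a) 1.27 ppm; (b) 4.62 ppm

(a) Volume: 239,000 US gal × 3.785 L/gal = 904,615 L.
(a) Available chlorine delivered: 1290 g × 0.893 = 1152 g as Cl₂.
(a) Concentration rise: 1152 g / 904,615 L = 1.273 mg/L = 1.27 ppm.

(b) [OCl⁻]/[HOCl] = 10^(pH − pKa) = 10^(7.88 − 7.43) = 10^0.45 = 2.818.
(b) Fraction as HOCl = 1 / (1 + 2.818) = 0.2619.
(b) OCl⁻ = (1 − 0.2619) × 6.26 ppm = 4.621 ppm.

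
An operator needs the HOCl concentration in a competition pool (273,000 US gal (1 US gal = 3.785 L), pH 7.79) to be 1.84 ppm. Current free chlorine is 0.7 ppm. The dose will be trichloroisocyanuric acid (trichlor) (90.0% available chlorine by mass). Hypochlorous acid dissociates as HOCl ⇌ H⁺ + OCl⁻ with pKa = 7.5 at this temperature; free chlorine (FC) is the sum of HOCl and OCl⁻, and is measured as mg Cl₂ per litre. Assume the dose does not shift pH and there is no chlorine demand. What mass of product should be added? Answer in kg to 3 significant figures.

Volume: 273,000 US gal × 3.785 L/gal = 1,033,305 L.
[OCl⁻]/[HOCl] = 10^(pH − pKa) = 10^(7.79 − 7.5) = 1.95; fraction as HOCl = 1/(1 + 1.95) = 0.339.
Free chlorine required for 1.84 ppm HOCl: 1.84 / 0.339 = 5.428 ppm.
FC to add: 5.428 − 0.7 = 4.728 mg/L as Cl₂.
Cl₂ equivalent: 4.728 mg/L × 1,033,305 L = 4885 g.
Product at 90.0% available Cl: 4885 / 0.9 = 5428 g.

5.43 kg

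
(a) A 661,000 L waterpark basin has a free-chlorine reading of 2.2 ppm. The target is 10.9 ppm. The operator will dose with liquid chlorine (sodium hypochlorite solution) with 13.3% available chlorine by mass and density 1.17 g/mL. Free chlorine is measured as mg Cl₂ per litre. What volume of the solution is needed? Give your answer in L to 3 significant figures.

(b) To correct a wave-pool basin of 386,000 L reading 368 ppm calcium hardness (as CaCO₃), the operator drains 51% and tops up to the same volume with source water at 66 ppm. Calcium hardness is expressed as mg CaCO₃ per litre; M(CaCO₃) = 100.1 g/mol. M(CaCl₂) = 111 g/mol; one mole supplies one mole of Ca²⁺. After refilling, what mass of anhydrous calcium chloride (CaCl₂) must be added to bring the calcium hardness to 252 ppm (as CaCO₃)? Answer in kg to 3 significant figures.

(a) 37.0 L; (b) 16.3 kg

(a) Chlorine deficit: 10.9 − 2.2 = 8.7 ppm = 8.7 mg/L as Cl₂.
(a) Cl₂ equivalent needed: 8.7 mg/L × 661,000 L = 5,751,000 mg = 5751 g.
(a) Product at 13.3% available chlorine: 5751 / 0.133 = 43,240 g.
(a) Volume at density 1.17 g/mL: 43,240 g ÷ 1.17 g/mL = 36,960 mL.

(b) After draining 51% and refilling: 368 × 0.49 + 66 × 0.51 = 213.98 ppm.
(b) Deficit to target: 252 − 213.98 = 38.02 mg/L.
(b) As CaCO₃: 38.02 mg/L × 386,000 L = 14,680 g; ÷ 100.1 = 146.6 mol Ca²⁺.
(b) Mass: 146.6 × 111 = 16,270 g.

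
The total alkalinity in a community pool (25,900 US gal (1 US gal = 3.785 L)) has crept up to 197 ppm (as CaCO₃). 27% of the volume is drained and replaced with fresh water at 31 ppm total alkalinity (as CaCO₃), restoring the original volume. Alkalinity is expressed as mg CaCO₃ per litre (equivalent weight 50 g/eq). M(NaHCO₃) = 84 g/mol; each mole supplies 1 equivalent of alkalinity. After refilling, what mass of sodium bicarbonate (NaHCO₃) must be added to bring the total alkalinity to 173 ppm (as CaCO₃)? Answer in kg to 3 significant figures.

Volume: 25,900 US gal × 3.785 L/gal = 98,032 L.
After draining 27% and refilling: 197 × 0.73 + 31 × 0.27 = 152.18 ppm.
Deficit to target: 173 − 152.18 = 20.82 mg/L.
As CaCO₃: 20.82 mg/L × 98,032 L = 2041 g; ÷ 50 g/eq ÷ 1 = 40.82 mol NaHCO₃.
Mass: 40.82 × 84 = 3429 g.

3.43 kg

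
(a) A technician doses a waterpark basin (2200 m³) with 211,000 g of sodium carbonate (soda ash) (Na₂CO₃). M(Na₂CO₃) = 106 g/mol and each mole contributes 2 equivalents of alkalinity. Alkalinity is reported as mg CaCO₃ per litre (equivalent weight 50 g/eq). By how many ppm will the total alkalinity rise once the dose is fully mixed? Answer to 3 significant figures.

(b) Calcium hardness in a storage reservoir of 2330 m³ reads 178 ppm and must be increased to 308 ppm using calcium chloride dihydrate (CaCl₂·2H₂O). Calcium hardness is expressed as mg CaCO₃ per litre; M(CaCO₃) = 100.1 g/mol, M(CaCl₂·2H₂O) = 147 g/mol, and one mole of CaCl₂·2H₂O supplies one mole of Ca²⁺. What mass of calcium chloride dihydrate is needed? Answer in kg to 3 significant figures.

(a) Volume: 2200 m³ = 2,200,000 L.
(a) Moles of Na₂CO₃: 211,000 g ÷ 106 g/mol = 1991 mol → 3981 eq of alkalinity.
(a) As CaCO₃: 3981 eq × 50 g/eq = 199,100 g.
(a) Rise: 199,100 g / 2,200,000 L × 1000 = 90.48 mg/L.

(b) Volume: 2330 m³ = 2,330,000 L.
(b) Hardness to add: (308 − 178) = 130 mg/L as CaCO₃ × 2,330,000 L = 302,900 g as CaCO₃.
(b) Moles of Ca²⁺ (1 mol Ca²⁺ ≡ 1 mol CaCO₃): 302,900 / 100.1 g/mol = 3026 mol.
(b) Mass of CaCl₂·2H₂O: 3026 × 147 = 444,800 g.

(a) 90.5 ppm; (b) 445 kg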